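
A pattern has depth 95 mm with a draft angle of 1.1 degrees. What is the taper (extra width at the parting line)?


Formula: taper = depth * tan(draft_angle)
tan(1.1 deg) = 0.0192010
taper = 95 mm * 0.0192010 = 1.8241 mm

Answer: 1.8241 mm


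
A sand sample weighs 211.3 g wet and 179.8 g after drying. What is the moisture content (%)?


Formula: MC = (W_wet - W_dry) / W_wet * 100
Water mass = 211.3 - 179.8 = 31.5 g
MC = 31.5 / 211.3 * 100 = 14.9077%


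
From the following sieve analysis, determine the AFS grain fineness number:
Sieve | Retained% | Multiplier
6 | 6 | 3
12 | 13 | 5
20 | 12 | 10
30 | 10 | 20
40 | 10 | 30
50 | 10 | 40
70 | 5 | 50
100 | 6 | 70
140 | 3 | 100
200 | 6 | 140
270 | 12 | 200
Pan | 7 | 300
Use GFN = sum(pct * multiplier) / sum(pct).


Formula: GFN = sum(pct * multiplier) / sum(pct)
sum(pct * multiplier) = 7413
sum(pct) = 100
GFN = 7413 / 100 = 74.13

74.13


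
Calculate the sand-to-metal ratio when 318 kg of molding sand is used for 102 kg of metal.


Formula: Sand-to-Metal Ratio = W_sand / W_metal
Ratio = 318 kg / 102 kg = 3.1176

Answer: 3.1176


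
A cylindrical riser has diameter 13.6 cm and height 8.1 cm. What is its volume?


Formula: V = pi * (D/2)^2 * H  (cylinder volume)
Radius = D/2 = 13.6/2 = 6.8 cm
V = pi * 6.8^2 * 8.1 = 1176.6647 cm^3

1176.6647 cm^3


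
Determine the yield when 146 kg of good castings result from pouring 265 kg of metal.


Formula: Casting Yield = (W_good / W_total) * 100
Yield = (146 kg / 265 kg) * 100 = 55.0943%

55.0943%


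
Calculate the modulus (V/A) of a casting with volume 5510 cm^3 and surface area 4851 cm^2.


Formula: Casting Modulus M = V / A
M = 5510 cm^3 / 4851 cm^2 = 1.1358 cm

1.1358 cm


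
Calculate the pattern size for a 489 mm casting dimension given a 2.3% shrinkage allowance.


Formula: L_pattern = L_casting * (1 + shrinkage_rate/100)
Shrinkage factor = 1 + 2.3/100 = 1.023
L_pattern = 489 mm * 1.023 = 500.2470 mm

Answer: 500.2470 mm


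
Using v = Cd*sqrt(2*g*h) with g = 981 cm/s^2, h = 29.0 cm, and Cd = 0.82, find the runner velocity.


Formula: v = Cd * sqrt(2 * g * h)  (Torricelli with discharge coefficient)
2*g*h = 2 * 981 * 29.0 = 56898.0 cm^2/s^2
sqrt(56898.0) = 238.53302 cm/s
v = 0.82 * 238.53302 = 195.5971 cm/s

195.5971 cm/s


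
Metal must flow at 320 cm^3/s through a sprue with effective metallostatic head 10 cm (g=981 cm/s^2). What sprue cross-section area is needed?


Formula: v = sqrt(2*g*h), A = Q/v
Velocity: v = sqrt(2 * 981 * 10) = sqrt(19620) = 140.0714 cm/s
Sprue area: A = Q / v = 320 / 140.0714 = 2.2845 cm^2

Answer: 2.2845 cm^2


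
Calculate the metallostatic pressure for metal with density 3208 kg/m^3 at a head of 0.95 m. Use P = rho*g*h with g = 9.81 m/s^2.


Formula: P = rho * g * h
rho * g = 3208 * 9.81 = 31470.48 N/m^3
P = 31470.48 * 0.95 = 29896.9560 Pa

Answer: 29896.9560 Pa


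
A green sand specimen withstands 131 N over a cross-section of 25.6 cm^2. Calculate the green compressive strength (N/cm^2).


Formula: Compressive Strength = Force / Area
Strength = 131 N / 25.6 cm^2 = 5.1172 N/cm^2

5.1172 N/cm^2


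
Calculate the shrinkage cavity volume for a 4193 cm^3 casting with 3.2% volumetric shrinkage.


Formula: V_shrink = V_casting * shrinkage_pct / 100
V_shrink = 4193 cm^3 * 3.2 / 100 = 134.1760 cm^3

Answer: 134.1760 cm^3


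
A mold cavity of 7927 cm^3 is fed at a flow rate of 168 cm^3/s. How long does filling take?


Formula: t_fill = V_mold / Q_flow
t = 7927 cm^3 / 168 cm^3/s = 47.1845 s

47.1845 s


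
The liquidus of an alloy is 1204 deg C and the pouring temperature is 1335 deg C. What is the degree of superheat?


Formula: Superheat = T_pour - T_melt
Superheat = 1335 - 1204 = 131 deg C

131 deg C


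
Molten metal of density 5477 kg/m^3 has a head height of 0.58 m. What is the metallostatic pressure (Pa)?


Formula: P = rho * g * h
rho * g = 5477 * 9.81 = 53729.37 N/m^3
P = 53729.37 * 0.58 = 31163.0346 Pa


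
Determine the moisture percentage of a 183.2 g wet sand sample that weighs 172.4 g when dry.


Formula: MC = (W_wet - W_dry) / W_wet * 100
Water mass = 183.2 - 172.4 = 10.8 g
MC = 10.8 / 183.2 * 100 = 5.8952%

5.8952%


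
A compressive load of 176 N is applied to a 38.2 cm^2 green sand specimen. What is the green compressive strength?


Formula: Compressive Strength = Force / Area
Strength = 176 N / 38.2 cm^2 = 4.6073 N/cm^2


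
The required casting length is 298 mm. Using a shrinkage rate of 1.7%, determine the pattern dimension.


Formula: L_pattern = L_casting * (1 + shrinkage_rate/100)
Shrinkage factor = 1 + 1.7/100 = 1.017
L_pattern = 298 mm * 1.017 = 303.0660 mm

Answer: 303.0660 mm


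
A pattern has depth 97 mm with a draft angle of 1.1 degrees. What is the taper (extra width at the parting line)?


Formula: taper = depth * tan(draft_angle)
tan(1.1 deg) = 0.0192010
taper = 97 mm * 0.0192010 = 1.8625 mm

Answer: 1.8625 mm


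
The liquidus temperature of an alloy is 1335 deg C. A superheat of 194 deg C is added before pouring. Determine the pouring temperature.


Formula: T_pour = T_melt + Superheat
T_pour = 1335 + 194 = 1529 deg C

Final answer: 1529 deg C


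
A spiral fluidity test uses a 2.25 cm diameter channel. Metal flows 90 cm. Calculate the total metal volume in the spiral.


Formula: V = pi * (d/2)^2 * L  (cylinder volume)
Radius = 2.25/2 = 1.125 cm
V = pi * 1.125^2 * 90 = 357.8470 cm^3


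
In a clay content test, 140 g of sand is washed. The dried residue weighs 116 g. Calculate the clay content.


Formula: Clay% = (W_total - W_washed) / W_total * 100
Clay mass = 140 - 116 = 24 g
Clay% = 24 / 140 * 100 = 17.1429%


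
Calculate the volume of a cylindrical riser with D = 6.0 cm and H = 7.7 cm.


Formula: V = pi * (D/2)^2 * H  (cylinder volume)
Radius = D/2 = 6.0/2 = 3.0 cm
V = pi * 3.0^2 * 7.7 = 217.7124 cm^3

217.7124 cm^3


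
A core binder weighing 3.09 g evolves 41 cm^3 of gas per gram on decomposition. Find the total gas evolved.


Formula: V_gas = W_binder * gas_evolution_rate
V = 3.09 g * 41 cm^3/g = 126.6900 cm^3

126.6900 cm^3


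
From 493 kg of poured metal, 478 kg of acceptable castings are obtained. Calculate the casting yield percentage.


Formula: Casting Yield = (W_good / W_total) * 100
Yield = (478 kg / 493 kg) * 100 = 96.9574%

96.9574%


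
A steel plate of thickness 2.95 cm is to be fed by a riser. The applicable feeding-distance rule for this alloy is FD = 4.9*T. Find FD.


Formula: FD = 4.9 * T  (riser feeding-distance rule)
FD = 4.9 * 2.95 cm = 14.4550 cm


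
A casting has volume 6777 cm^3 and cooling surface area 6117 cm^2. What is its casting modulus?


Formula: Casting Modulus M = V / A
M = 6777 cm^3 / 6117 cm^2 = 1.1079 cm


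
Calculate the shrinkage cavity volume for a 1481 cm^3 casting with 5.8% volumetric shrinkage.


Formula: V_shrink = V_casting * shrinkage_pct / 100
V_shrink = 1481 cm^3 * 5.8 / 100 = 85.8980 cm^3

85.8980 cm^3


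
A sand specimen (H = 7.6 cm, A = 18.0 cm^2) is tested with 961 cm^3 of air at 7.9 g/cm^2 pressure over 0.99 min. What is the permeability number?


Formula: Permeability Number P = (V * H) / (p * A * t)
Numerator: V * H = 961 * 7.6 = 7303.6
Denominator: p * A * t = 7.9 * 18.0 * 0.99 = 140.778
P = 7303.6 / 140.778 = 51.8803

Final answer: 51.8803


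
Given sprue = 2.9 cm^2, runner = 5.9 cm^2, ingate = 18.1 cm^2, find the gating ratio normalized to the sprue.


Sprue:Runner:Ingate = 1 : 5.9/2.9 : 18.1/2.9 = 1:2.03:6.24

Answer: 1:2.03:6.24


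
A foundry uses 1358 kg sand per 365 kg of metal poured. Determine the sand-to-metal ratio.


Formula: Sand-to-Metal Ratio = W_sand / W_metal
Ratio = 1358 kg / 365 kg = 3.7205

Final answer: 3.7205


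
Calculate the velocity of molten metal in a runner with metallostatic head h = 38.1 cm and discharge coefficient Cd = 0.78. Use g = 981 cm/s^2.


Formula: v = Cd * sqrt(2 * g * h)  (Torricelli with discharge coefficient)
2*g*h = 2 * 981 * 38.1 = 74752.2 cm^2/s^2
sqrt(74752.2) = 273.40849 cm/s
v = 0.78 * 273.40849 = 213.2586 cm/s

213.2586 cm/s


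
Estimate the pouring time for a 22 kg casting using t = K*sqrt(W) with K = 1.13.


Formula: t = K * sqrt(W)
sqrt(W) = sqrt(22) = 4.69042
t = 1.13 * 4.69042 = 5.3002 s

5.3002 s


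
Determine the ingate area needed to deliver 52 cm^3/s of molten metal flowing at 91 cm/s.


Formula: A_ingate = Q / v  (continuity equation)
A = 52 cm^3/s / 91 cm/s = 0.5714 cm^2

0.5714 cm^2


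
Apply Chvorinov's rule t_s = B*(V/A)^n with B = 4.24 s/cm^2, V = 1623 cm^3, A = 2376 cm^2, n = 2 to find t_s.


Formula: t_s = B * (V/A)^n  (Chvorinov's rule, n=2)
Modulus M = V/A = 1623/2376 = 0.683081 cm
M^2 = 0.683081^2 = 0.466600 cm^2
t_s = 4.24 * 0.466600 = 1.9784 s


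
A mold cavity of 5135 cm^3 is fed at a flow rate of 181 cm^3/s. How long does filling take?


Formula: t_fill = V_mold / Q_flow
t = 5135 cm^3 / 181 cm^3/s = 28.3702 s

28.3702 s


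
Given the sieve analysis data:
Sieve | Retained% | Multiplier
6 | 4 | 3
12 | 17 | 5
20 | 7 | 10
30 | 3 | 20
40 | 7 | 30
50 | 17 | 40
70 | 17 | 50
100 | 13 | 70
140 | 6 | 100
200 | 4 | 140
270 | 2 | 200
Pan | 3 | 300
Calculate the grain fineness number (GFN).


Formula: GFN = sum(pct * multiplier) / sum(pct)
sum(pct * multiplier) = 5337
sum(pct) = 100
GFN = 5337 / 100 = 53.37


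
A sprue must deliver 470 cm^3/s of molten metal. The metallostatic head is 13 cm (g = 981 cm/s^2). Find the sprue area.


Formula: v = sqrt(2*g*h), A = Q/v
Velocity: v = sqrt(2 * 981 * 13) = sqrt(25506) = 159.7060 cm/s
Sprue area: A = Q / v = 470 / 159.7060 = 2.9429 cm^2

Final answer: 2.9429 cm^2


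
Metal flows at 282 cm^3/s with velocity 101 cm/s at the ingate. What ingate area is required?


Formula: A_ingate = Q / v  (continuity equation)
A = 282 cm^3/s / 101 cm/s = 2.7921 cm^2

2.7921 cm^2


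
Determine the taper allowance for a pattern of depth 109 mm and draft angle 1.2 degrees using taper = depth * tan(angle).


Formula: taper = depth * tan(draft_angle)
tan(1.2 deg) = 0.0209470
taper = 109 mm * 0.0209470 = 2.2832 mm

2.2832 mm


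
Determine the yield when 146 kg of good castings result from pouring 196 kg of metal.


Formula: Casting Yield = (W_good / W_total) * 100
Yield = (146 kg / 196 kg) * 100 = 74.4898%

Answer: 74.4898%


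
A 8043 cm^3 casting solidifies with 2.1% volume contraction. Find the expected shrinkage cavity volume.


Formula: V_shrink = V_casting * shrinkage_pct / 100
V_shrink = 8043 cm^3 * 2.1 / 100 = 168.9030 cm^3

Final answer: 168.9030 cm^3


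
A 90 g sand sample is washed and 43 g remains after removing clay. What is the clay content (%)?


Formula: Clay% = (W_total - W_washed) / W_total * 100
Clay mass = 90 - 43 = 47 g
Clay% = 47 / 90 * 100 = 52.2222%

Answer: 52.2222%


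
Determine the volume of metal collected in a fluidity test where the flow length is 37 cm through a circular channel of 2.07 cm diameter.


Formula: V = pi * (d/2)^2 * L  (cylinder volume)
Radius = 2.07/2 = 1.035 cm
V = pi * 1.035^2 * 37 = 124.5180 cm^3

Answer: 124.5180 cm^3


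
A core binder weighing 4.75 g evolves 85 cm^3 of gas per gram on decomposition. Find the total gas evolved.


Formula: V_gas = W_binder * gas_evolution_rate
V = 4.75 g * 85 cm^3/g = 403.7500 cm^3

Final answer: 403.7500 cm^3


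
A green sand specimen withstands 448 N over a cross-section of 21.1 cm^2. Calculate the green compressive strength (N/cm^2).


Formula: Compressive Strength = Force / Area
Strength = 448 N / 21.1 cm^2 = 21.2322 N/cm^2

Final answer: 21.2322 N/cm^2


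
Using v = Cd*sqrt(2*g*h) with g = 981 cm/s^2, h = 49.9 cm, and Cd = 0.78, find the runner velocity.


Formula: v = Cd * sqrt(2 * g * h)  (Torricelli with discharge coefficient)
2*g*h = 2 * 981 * 49.9 = 97903.8 cm^2/s^2
sqrt(97903.8) = 312.89583 cm/s
v = 0.78 * 312.89583 = 244.0587 cm/s

Final answer: 244.0587 cm/s


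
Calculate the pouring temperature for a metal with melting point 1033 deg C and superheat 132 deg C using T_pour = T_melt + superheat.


Formula: T_pour = T_melt + Superheat
T_pour = 1033 + 132 = 1165 deg C

Answer: 1165 deg C


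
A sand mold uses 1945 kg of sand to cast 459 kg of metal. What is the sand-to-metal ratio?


Formula: Sand-to-Metal Ratio = W_sand / W_metal
Ratio = 1945 kg / 459 kg = 4.2375

Final answer: 4.2375


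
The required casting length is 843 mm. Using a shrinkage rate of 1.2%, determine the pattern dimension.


Formula: L_pattern = L_casting * (1 + shrinkage_rate/100)
Shrinkage factor = 1 + 1.2/100 = 1.012
L_pattern = 843 mm * 1.012 = 853.1160 mm


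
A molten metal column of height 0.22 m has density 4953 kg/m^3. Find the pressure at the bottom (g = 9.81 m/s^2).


Formula: P = rho * g * h
rho * g = 4953 * 9.81 = 48588.93 N/m^3
P = 48588.93 * 0.22 = 10689.5646 Pa


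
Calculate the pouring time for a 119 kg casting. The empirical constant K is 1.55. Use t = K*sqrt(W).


Formula: t = K * sqrt(W)
sqrt(W) = sqrt(119) = 10.90871
t = 1.55 * 10.90871 = 16.9085 s

Answer: 16.9085 s


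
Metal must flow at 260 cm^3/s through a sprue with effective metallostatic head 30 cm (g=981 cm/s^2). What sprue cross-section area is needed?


Formula: v = sqrt(2*g*h), A = Q/v
Velocity: v = sqrt(2 * 981 * 30) = sqrt(58860) = 242.6108 cm/s
Sprue area: A = Q / v = 260 / 242.6108 = 1.0717 cm^2

Answer: 1.0717 cm^2


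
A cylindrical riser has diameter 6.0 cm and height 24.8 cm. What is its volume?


Formula: V = pi * (D/2)^2 * H  (cylinder volume)
Radius = D/2 = 6.0/2 = 3.0 cm
V = pi * 3.0^2 * 24.8 = 701.2035 cm^3

701.2035 cm^3


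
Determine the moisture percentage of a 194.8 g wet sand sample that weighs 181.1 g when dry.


Formula: MC = (W_wet - W_dry) / W_wet * 100
Water mass = 194.8 - 181.1 = 13.7 g
MC = 13.7 / 194.8 * 100 = 7.0329%


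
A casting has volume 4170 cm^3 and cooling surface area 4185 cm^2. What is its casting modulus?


Formula: Casting Modulus M = V / A
M = 4170 cm^3 / 4185 cm^2 = 0.9964 cm

Answer: 0.9964 cm


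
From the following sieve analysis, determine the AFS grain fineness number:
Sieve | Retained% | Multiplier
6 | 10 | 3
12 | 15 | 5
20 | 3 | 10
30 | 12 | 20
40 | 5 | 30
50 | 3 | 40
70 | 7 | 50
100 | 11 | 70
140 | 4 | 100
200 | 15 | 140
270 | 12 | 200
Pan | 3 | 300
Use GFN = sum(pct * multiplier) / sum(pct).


Formula: GFN = sum(pct * multiplier) / sum(pct)
sum(pct * multiplier) = 7565
sum(pct) = 100
GFN = 7565 / 100 = 75.65

75.65


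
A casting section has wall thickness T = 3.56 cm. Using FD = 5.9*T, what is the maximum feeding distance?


Formula: FD = 5.9 * T  (riser feeding-distance rule)
FD = 5.9 * 3.56 cm = 21.0040 cm

Final answer: 21.0040 cm


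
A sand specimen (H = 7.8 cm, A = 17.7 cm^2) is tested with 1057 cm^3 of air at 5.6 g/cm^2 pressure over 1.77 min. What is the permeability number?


Formula: Permeability Number P = (V * H) / (p * A * t)
Numerator: V * H = 1057 * 7.8 = 8244.6
Denominator: p * A * t = 5.6 * 17.7 * 1.77 = 175.4424
P = 8244.6 / 175.4424 = 46.9932

Final answer: 46.9932


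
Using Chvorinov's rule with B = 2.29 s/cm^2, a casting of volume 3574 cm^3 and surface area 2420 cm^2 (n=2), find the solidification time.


Formula: t_s = B * (V/A)^n  (Chvorinov's rule, n=2)
Modulus M = V/A = 3574/2420 = 1.476860 cm
M^2 = 1.476860^2 = 2.181115 cm^2
t_s = 2.29 * 2.181115 = 4.9948 s

4.9948 s


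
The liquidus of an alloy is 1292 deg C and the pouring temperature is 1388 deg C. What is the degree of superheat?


Formula: Superheat = T_pour - T_melt
Superheat = 1388 - 1292 = 96 deg C

Final answer: 96 deg C


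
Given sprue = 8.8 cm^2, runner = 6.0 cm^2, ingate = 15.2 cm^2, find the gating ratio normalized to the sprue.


Sprue:Runner:Ingate = 1 : 6.0/8.8 : 15.2/8.8 = 1:0.68:1.73

1:0.68:1.73


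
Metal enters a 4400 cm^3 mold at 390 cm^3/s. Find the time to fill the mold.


Formula: t_fill = V_mold / Q_flow
t = 4400 cm^3 / 390 cm^3/s = 11.2821 s

Answer: 11.2821 s


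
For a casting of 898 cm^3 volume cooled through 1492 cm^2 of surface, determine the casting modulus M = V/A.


Formula: Casting Modulus M = V / A
M = 898 cm^3 / 1492 cm^2 = 0.6019 cm

Final answer: 0.6019 cm


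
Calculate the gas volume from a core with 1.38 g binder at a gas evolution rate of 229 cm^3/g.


Formula: V_gas = W_binder * gas_evolution_rate
V = 1.38 g * 229 cm^3/g = 316.0200 cm^3

Answer: 316.0200 cm^3


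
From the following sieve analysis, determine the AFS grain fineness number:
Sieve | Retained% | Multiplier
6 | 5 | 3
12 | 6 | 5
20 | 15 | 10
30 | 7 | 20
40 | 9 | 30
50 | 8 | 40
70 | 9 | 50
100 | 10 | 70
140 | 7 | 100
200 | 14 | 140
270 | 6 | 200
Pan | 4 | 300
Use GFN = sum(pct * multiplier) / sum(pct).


Formula: GFN = sum(pct * multiplier) / sum(pct)
sum(pct * multiplier) = 7135
sum(pct) = 100
GFN = 7135 / 100 = 71.35

71.35


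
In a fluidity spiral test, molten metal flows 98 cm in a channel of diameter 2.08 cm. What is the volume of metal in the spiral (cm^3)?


Formula: V = pi * (d/2)^2 * L  (cylinder volume)
Radius = 2.08/2 = 1.04 cm
V = pi * 1.04^2 * 98 = 332.9988 cm^3

332.9988 cm^3


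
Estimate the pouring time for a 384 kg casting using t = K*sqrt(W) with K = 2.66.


Formula: t = K * sqrt(W)
sqrt(W) = sqrt(384) = 19.59592
t = 2.66 * 19.59592 = 52.1251 s

Answer: 52.1251 s


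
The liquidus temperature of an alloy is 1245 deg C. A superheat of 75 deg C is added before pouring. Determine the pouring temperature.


Formula: T_pour = T_melt + Superheat
T_pour = 1245 + 75 = 1320 deg C

Answer: 1320 deg C


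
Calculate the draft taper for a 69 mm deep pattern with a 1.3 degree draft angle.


Formula: taper = depth * tan(draft_angle)
tan(1.3 deg) = 0.0226932
taper = 69 mm * 0.0226932 = 1.5658 mm


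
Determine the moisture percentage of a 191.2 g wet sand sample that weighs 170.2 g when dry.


Formula: MC = (W_wet - W_dry) / W_wet * 100
Water mass = 191.2 - 170.2 = 21.0 g
MC = 21.0 / 191.2 * 100 = 10.9833%

Answer: 10.9833%


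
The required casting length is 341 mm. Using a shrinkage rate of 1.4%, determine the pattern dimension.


Formula: L_pattern = L_casting * (1 + shrinkage_rate/100)
Shrinkage factor = 1 + 1.4/100 = 1.014
L_pattern = 341 mm * 1.014 = 345.7740 mm

345.7740 mm


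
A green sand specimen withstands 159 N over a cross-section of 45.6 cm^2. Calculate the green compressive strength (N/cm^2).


Formula: Compressive Strength = Force / Area
Strength = 159 N / 45.6 cm^2 = 3.4868 N/cm^2

3.4868 N/cm^2


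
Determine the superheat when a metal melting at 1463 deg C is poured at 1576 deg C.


Formula: Superheat = T_pour - T_melt
Superheat = 1576 - 1463 = 113 deg C

Answer: 113 deg C


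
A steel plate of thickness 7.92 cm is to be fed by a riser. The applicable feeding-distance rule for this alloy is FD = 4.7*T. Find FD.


Formula: FD = 4.7 * T  (riser feeding-distance rule)
FD = 4.7 * 7.92 cm = 37.2240 cm

Final answer: 37.2240 cm


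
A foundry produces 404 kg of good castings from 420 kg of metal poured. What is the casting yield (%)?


Formula: Casting Yield = (W_good / W_total) * 100
Yield = (404 kg / 420 kg) * 100 = 96.1905%

Final answer: 96.1905%


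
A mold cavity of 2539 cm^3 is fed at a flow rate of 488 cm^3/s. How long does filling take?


Formula: t_fill = V_mold / Q_flow
t = 2539 cm^3 / 488 cm^3/s = 5.2029 s

5.2029 s


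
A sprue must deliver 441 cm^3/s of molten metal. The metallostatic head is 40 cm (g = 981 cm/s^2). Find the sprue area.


Formula: v = sqrt(2*g*h), A = Q/v
Velocity: v = sqrt(2 * 981 * 40) = sqrt(78480) = 280.1428 cm/s
Sprue area: A = Q / v = 441 / 280.1428 = 1.5742 cm^2

1.5742 cm^2


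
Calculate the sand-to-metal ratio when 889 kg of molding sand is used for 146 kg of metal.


Formula: Sand-to-Metal Ratio = W_sand / W_metal
Ratio = 889 kg / 146 kg = 6.0890

Final answer: 6.0890


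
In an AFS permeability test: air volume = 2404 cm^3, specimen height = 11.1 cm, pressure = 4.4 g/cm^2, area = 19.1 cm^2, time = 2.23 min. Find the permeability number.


Formula: Permeability Number P = (V * H) / (p * A * t)
Numerator: V * H = 2404 * 11.1 = 26684.4
Denominator: p * A * t = 4.4 * 19.1 * 2.23 = 187.4092
P = 26684.4 / 187.4092 = 142.3858

142.3858


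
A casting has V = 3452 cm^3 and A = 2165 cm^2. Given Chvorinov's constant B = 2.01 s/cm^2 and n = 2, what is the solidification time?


Formula: t_s = B * (V/A)^n  (Chvorinov's rule, n=2)
Modulus M = V/A = 3452/2165 = 1.594457 cm
M^2 = 1.594457^2 = 2.542293 cm^2
t_s = 2.01 * 2.542293 = 5.1100 s

Final answer: 5.1100 s


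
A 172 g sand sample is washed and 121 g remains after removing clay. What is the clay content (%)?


Formula: Clay% = (W_total - W_washed) / W_total * 100
Clay mass = 172 - 121 = 51 g
Clay% = 51 / 172 * 100 = 29.6512%

Final answer: 29.6512%


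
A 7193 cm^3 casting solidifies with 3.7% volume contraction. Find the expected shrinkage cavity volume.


Formula: V_shrink = V_casting * shrinkage_pct / 100
V_shrink = 7193 cm^3 * 3.7 / 100 = 266.1410 cm^3

266.1410 cm^3


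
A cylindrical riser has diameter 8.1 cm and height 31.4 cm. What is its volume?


Formula: V = pi * (D/2)^2 * H  (cylinder volume)
Radius = D/2 = 8.1/2 = 4.05 cm
V = pi * 4.05^2 * 31.4 = 1618.0412 cm^3


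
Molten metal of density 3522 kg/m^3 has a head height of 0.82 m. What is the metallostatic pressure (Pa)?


Formula: P = rho * g * h
rho * g = 3522 * 9.81 = 34550.82 N/m^3
P = 34550.82 * 0.82 = 28331.6724 Pa

Answer: 28331.6724 Pa


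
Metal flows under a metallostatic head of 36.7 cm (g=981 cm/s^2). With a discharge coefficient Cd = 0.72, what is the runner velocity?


Formula: v = Cd * sqrt(2 * g * h)  (Torricelli with discharge coefficient)
2*g*h = 2 * 981 * 36.7 = 72005.4 cm^2/s^2
sqrt(72005.4) = 268.33822 cm/s
v = 0.72 * 268.33822 = 193.2035 cm/s

Answer: 193.2035 cm/s


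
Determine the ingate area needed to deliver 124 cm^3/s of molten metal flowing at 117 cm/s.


Formula: A_ingate = Q / v  (continuity equation)
A = 124 cm^3/s / 117 cm/s = 1.0598 cm^2

Final answer: 1.0598 cm^2


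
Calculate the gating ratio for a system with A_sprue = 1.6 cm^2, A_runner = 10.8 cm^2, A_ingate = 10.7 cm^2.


Sprue:Runner:Ingate = 1 : 10.8/1.6 : 10.7/1.6 = 1:6.75:6.69

1:6.75:6.69


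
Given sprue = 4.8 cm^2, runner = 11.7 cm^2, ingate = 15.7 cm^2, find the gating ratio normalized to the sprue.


Sprue:Runner:Ingate = 1 : 11.7/4.8 : 15.7/4.8 = 1:2.44:3.27

Answer: 1:2.44:3.27


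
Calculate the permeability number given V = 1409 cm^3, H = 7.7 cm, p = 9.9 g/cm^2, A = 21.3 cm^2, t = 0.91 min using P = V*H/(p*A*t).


Formula: Permeability Number P = (V * H) / (p * A * t)
Numerator: V * H = 1409 * 7.7 = 10849.3
Denominator: p * A * t = 9.9 * 21.3 * 0.91 = 191.8917
P = 10849.3 / 191.8917 = 56.5387

56.5387


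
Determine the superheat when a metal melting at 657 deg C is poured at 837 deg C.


Formula: Superheat = T_pour - T_melt
Superheat = 837 - 657 = 180 deg C

Final answer: 180 deg C


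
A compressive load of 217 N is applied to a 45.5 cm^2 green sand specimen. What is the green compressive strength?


Formula: Compressive Strength = Force / Area
Strength = 217 N / 45.5 cm^2 = 4.7692 N/cm^2

4.7692 N/cm^2


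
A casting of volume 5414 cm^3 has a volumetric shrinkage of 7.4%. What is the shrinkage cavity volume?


Formula: V_shrink = V_casting * shrinkage_pct / 100
V_shrink = 5414 cm^3 * 7.4 / 100 = 400.6360 cm^3

Final answer: 400.6360 cm^3


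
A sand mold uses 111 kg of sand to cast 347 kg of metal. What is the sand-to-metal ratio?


Formula: Sand-to-Metal Ratio = W_sand / W_metal
Ratio = 111 kg / 347 kg = 0.3199

Final answer: 0.3199


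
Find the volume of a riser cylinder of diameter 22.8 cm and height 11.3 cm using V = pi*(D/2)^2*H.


Formula: V = pi * (D/2)^2 * H  (cylinder volume)
Radius = D/2 = 22.8/2 = 11.4 cm
V = pi * 11.4^2 * 11.3 = 4613.5796 cm^3

Answer: 4613.5796 cm^3


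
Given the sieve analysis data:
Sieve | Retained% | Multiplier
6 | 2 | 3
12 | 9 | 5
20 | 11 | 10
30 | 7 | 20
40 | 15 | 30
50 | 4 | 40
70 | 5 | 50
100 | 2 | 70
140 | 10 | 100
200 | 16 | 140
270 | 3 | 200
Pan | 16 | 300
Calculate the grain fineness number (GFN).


Formula: GFN = sum(pct * multiplier) / sum(pct)
sum(pct * multiplier) = 9941
sum(pct) = 100
GFN = 9941 / 100 = 99.41


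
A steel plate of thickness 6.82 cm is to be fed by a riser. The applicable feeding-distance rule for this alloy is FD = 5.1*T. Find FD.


Formula: FD = 5.1 * T  (riser feeding-distance rule)
FD = 5.1 * 6.82 cm = 34.7820 cm


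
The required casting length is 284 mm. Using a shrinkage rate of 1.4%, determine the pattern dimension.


Formula: L_pattern = L_casting * (1 + shrinkage_rate/100)
Shrinkage factor = 1 + 1.4/100 = 1.014
L_pattern = 284 mm * 1.014 = 287.9760 mm

287.9760 mm


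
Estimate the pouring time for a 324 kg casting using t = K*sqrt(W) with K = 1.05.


Formula: t = K * sqrt(W)
sqrt(W) = sqrt(324) = 18.00000
t = 1.05 * 18.00000 = 18.9000 s

Answer: 18.9000 s


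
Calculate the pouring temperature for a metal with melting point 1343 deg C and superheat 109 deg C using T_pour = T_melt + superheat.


Formula: T_pour = T_melt + Superheat
T_pour = 1343 + 109 = 1452 deg C

Answer: 1452 deg C


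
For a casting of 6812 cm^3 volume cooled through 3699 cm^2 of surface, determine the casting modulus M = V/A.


Formula: Casting Modulus M = V / A
M = 6812 cm^3 / 3699 cm^2 = 1.8416 cm


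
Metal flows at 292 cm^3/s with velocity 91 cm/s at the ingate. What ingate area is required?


Formula: A_ingate = Q / v  (continuity equation)
A = 292 cm^3/s / 91 cm/s = 3.2088 cm^2

Answer: 3.2088 cm^2


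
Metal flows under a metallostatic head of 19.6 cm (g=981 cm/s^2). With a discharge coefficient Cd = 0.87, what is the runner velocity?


Formula: v = Cd * sqrt(2 * g * h)  (Torricelli with discharge coefficient)
2*g*h = 2 * 981 * 19.6 = 38455.2 cm^2/s^2
sqrt(38455.2) = 196.09997 cm/s
v = 0.87 * 196.09997 = 170.6070 cm/s

Answer: 170.6070 cm/s


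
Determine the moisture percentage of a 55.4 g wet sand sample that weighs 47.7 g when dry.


Formula: MC = (W_wet - W_dry) / W_wet * 100
Water mass = 55.4 - 47.7 = 7.7 g
MC = 7.7 / 55.4 * 100 = 13.8989%

Final answer: 13.8989%


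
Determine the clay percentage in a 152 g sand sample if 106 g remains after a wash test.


Formula: Clay% = (W_total - W_washed) / W_total * 100
Clay mass = 152 - 106 = 46 g
Clay% = 46 / 152 * 100 = 30.2632%

Answer: 30.2632%


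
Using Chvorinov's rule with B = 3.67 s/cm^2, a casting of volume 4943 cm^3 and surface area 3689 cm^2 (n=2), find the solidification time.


Formula: t_s = B * (V/A)^n  (Chvorinov's rule, n=2)
Modulus M = V/A = 4943/3689 = 1.339930 cm
M^2 = 1.339930^2 = 1.795412 cm^2
t_s = 3.67 * 1.795412 = 6.5892 s


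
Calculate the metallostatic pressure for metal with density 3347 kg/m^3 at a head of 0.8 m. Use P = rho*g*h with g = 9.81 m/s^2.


Formula: P = rho * g * h
rho * g = 3347 * 9.81 = 32834.07 N/m^3
P = 32834.07 * 0.8 = 26267.2560 Pa


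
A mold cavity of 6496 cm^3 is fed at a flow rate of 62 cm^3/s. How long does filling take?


Formula: t_fill = V_mold / Q_flow
t = 6496 cm^3 / 62 cm^3/s = 104.7742 s


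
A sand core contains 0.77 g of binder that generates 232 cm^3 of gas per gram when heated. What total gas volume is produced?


Formula: V_gas = W_binder * gas_evolution_rate
V = 0.77 g * 232 cm^3/g = 178.6400 cm^3

Answer: 178.6400 cm^3


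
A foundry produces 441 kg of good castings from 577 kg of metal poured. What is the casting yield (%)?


Formula: Casting Yield = (W_good / W_total) * 100
Yield = (441 kg / 577 kg) * 100 = 76.4298%

76.4298%


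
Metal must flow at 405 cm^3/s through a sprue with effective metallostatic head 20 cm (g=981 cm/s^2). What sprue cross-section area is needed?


Formula: v = sqrt(2*g*h), A = Q/v
Velocity: v = sqrt(2 * 981 * 20) = sqrt(39240) = 198.0909 cm/s
Sprue area: A = Q / v = 405 / 198.0909 = 2.0445 cm^2


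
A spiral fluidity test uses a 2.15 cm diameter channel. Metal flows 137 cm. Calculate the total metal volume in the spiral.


Formula: V = pi * (d/2)^2 * L  (cylinder volume)
Radius = 2.15/2 = 1.075 cm
V = pi * 1.075^2 * 137 = 497.3789 cm^3

497.3789 cm^3


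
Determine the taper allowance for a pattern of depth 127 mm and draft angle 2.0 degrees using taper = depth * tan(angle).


Formula: taper = depth * tan(draft_angle)
tan(2.0 deg) = 0.0349208
taper = 127 mm * 0.0349208 = 4.4349 mm


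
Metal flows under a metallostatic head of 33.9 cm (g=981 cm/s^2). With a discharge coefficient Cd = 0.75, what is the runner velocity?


Formula: v = Cd * sqrt(2 * g * h)  (Torricelli with discharge coefficient)
2*g*h = 2 * 981 * 33.9 = 66511.8 cm^2/s^2
sqrt(66511.8) = 257.89882 cm/s
v = 0.75 * 257.89882 = 193.4241 cm/s

Final answer: 193.4241 cm/s


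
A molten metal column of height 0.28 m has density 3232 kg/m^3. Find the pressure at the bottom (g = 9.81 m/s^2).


Formula: P = rho * g * h
rho * g = 3232 * 9.81 = 31705.92 N/m^3
P = 31705.92 * 0.28 = 8877.6576 Pa

Answer: 8877.6576 Pa


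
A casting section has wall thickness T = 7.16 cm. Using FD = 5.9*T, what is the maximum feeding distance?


Formula: FD = 5.9 * T  (riser feeding-distance rule)
FD = 5.9 * 7.16 cm = 42.2440 cm


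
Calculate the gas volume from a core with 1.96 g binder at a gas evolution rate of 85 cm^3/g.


Formula: V_gas = W_binder * gas_evolution_rate
V = 1.96 g * 85 cm^3/g = 166.6000 cm^3

166.6000 cm^3


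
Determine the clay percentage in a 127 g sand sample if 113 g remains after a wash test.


Formula: Clay% = (W_total - W_washed) / W_total * 100
Clay mass = 127 - 113 = 14 g
Clay% = 14 / 127 * 100 = 11.0236%

Final answer: 11.0236%


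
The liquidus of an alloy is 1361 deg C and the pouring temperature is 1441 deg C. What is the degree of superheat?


Formula: Superheat = T_pour - T_melt
Superheat = 1441 - 1361 = 80 deg C


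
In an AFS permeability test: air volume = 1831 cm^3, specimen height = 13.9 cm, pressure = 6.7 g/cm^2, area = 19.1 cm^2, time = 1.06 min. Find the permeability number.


Formula: Permeability Number P = (V * H) / (p * A * t)
Numerator: V * H = 1831 * 13.9 = 25450.9
Denominator: p * A * t = 6.7 * 19.1 * 1.06 = 135.6482
P = 25450.9 / 135.6482 = 187.6243

187.6243


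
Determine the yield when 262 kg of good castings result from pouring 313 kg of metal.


Formula: Casting Yield = (W_good / W_total) * 100
Yield = (262 kg / 313 kg) * 100 = 83.7061%


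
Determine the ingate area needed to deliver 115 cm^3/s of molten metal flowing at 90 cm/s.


Formula: A_ingate = Q / v  (continuity equation)
A = 115 cm^3/s / 90 cm/s = 1.2778 cm^2


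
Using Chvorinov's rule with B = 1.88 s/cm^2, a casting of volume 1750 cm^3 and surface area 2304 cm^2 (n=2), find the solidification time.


Formula: t_s = B * (V/A)^n  (Chvorinov's rule, n=2)
Modulus M = V/A = 1750/2304 = 0.759549 cm
M^2 = 0.759549^2 = 0.576915 cm^2
t_s = 1.88 * 0.576915 = 1.0846 s

1.0846 s


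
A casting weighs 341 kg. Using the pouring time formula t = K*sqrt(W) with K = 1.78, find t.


Formula: t = K * sqrt(W)
sqrt(W) = sqrt(341) = 18.46619
t = 1.78 * 18.46619 = 32.8698 s


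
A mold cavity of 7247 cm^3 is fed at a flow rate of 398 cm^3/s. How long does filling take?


Formula: t_fill = V_mold / Q_flow
t = 7247 cm^3 / 398 cm^3/s = 18.2085 s

Answer: 18.2085 s


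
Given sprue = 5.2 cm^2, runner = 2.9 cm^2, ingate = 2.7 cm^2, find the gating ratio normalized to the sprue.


Sprue:Runner:Ingate = 1 : 2.9/5.2 : 2.7/5.2 = 1:0.56:0.52

Answer: 1:0.56:0.52


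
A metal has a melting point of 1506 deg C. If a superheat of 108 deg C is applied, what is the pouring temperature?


Formula: T_pour = T_melt + Superheat
T_pour = 1506 + 108 = 1614 deg C


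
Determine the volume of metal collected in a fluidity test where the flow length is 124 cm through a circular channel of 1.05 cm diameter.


Formula: V = pi * (d/2)^2 * L  (cylinder volume)
Radius = 1.05/2 = 0.525 cm
V = pi * 0.525^2 * 124 = 107.3718 cm^3

107.3718 cm^3


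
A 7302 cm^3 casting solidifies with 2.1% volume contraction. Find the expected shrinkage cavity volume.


Formula: V_shrink = V_casting * shrinkage_pct / 100
V_shrink = 7302 cm^3 * 2.1 / 100 = 153.3420 cm^3

153.3420 cm^3


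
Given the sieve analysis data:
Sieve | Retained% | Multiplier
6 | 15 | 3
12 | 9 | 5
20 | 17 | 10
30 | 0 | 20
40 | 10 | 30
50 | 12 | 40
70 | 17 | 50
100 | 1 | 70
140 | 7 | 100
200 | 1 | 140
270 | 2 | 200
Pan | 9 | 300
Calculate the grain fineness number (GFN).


Formula: GFN = sum(pct * multiplier) / sum(pct)
sum(pct * multiplier) = 5900
sum(pct) = 100
GFN = 5900 / 100 = 59.00

Final answer: 59.00


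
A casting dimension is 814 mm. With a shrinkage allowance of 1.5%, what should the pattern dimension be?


Formula: L_pattern = L_casting * (1 + shrinkage_rate/100)
Shrinkage factor = 1 + 1.5/100 = 1.015
L_pattern = 814 mm * 1.015 = 826.2100 mm

Final answer: 826.2100 mm


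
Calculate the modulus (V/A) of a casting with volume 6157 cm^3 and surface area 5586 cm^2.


Formula: Casting Modulus M = V / A
M = 6157 cm^3 / 5586 cm^2 = 1.1022 cm


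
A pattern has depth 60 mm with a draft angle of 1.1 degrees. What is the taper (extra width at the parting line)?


Formula: taper = depth * tan(draft_angle)
tan(1.1 deg) = 0.0192010
taper = 60 mm * 0.0192010 = 1.1521 mm

Answer: 1.1521 mm


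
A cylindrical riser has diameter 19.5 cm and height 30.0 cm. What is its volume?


Formula: V = pi * (D/2)^2 * H  (cylinder volume)
Radius = D/2 = 19.5/2 = 9.75 cm
V = pi * 9.75^2 * 30.0 = 8959.4295 cm^3

Final answer: 8959.4295 cm^3


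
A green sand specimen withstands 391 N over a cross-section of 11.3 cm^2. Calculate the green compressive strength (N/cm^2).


Formula: Compressive Strength = Force / Area
Strength = 391 N / 11.3 cm^2 = 34.6018 N/cm^2

Answer: 34.6018 N/cm^2


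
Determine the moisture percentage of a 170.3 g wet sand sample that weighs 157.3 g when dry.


Formula: MC = (W_wet - W_dry) / W_wet * 100
Water mass = 170.3 - 157.3 = 13.0 g
MC = 13.0 / 170.3 * 100 = 7.6336%

Answer: 7.6336%


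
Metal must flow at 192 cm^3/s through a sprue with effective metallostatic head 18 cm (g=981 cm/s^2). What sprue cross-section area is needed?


Formula: v = sqrt(2*g*h), A = Q/v
Velocity: v = sqrt(2 * 981 * 18) = sqrt(35316) = 187.9255 cm/s
Sprue area: A = Q / v = 192 / 187.9255 = 1.0217 cm^2

Final answer: 1.0217 cm^2


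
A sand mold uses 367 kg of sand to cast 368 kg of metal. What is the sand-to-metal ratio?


Formula: Sand-to-Metal Ratio = W_sand / W_metal
Ratio = 367 kg / 368 kg = 0.9973


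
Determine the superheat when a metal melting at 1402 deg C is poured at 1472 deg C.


Formula: Superheat = T_pour - T_melt
Superheat = 1472 - 1402 = 70 deg C

Answer: 70 deg C


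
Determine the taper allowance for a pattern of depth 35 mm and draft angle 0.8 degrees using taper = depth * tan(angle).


Formula: taper = depth * tan(draft_angle)
tan(0.8 deg) = 0.0139635
taper = 35 mm * 0.0139635 = 0.4887 mm

0.4887 mm


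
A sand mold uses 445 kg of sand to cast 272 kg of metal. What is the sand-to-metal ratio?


Formula: Sand-to-Metal Ratio = W_sand / W_metal
Ratio = 445 kg / 272 kg = 1.6360


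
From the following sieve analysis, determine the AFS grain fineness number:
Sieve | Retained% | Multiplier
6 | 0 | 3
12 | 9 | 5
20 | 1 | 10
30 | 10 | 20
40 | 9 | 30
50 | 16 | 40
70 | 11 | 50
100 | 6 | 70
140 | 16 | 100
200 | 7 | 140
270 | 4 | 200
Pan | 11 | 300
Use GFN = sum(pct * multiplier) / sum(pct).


Formula: GFN = sum(pct * multiplier) / sum(pct)
sum(pct * multiplier) = 8815
sum(pct) = 100
GFN = 8815 / 100 = 88.15

88.15


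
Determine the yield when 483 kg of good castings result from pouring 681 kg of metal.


Formula: Casting Yield = (W_good / W_total) * 100
Yield = (483 kg / 681 kg) * 100 = 70.9251%

Answer: 70.9251%


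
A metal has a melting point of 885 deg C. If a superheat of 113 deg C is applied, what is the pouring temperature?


Formula: T_pour = T_melt + Superheat
T_pour = 885 + 113 = 998 deg C

998 deg C


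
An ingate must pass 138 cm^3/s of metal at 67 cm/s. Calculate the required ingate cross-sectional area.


Formula: A_ingate = Q / v  (continuity equation)
A = 138 cm^3/s / 67 cm/s = 2.0597 cm^2

Answer: 2.0597 cm^2


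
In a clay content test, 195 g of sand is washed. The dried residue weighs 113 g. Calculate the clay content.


Formula: Clay% = (W_total - W_washed) / W_total * 100
Clay mass = 195 - 113 = 82 g
Clay% = 82 / 195 * 100 = 42.0513%

42.0513%


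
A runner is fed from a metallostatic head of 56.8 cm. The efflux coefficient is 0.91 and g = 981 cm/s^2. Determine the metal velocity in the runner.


Formula: v = Cd * sqrt(2 * g * h)  (Torricelli with discharge coefficient)
2*g*h = 2 * 981 * 56.8 = 111441.6 cm^2/s^2
sqrt(111441.6) = 333.82870 cm/s
v = 0.91 * 333.82870 = 303.7841 cm/s

303.7841 cm/s


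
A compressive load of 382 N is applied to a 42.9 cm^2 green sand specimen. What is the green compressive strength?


Formula: Compressive Strength = Force / Area
Strength = 382 N / 42.9 cm^2 = 8.9044 N/cm^2

Final answer: 8.9044 N/cm^2


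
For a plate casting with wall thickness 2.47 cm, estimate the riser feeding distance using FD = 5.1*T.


Formula: FD = 5.1 * T  (riser feeding-distance rule)
FD = 5.1 * 2.47 cm = 12.5970 cm

Final answer: 12.5970 cm


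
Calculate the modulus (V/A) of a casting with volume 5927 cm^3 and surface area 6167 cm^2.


Formula: Casting Modulus M = V / A
M = 5927 cm^3 / 6167 cm^2 = 0.9611 cm


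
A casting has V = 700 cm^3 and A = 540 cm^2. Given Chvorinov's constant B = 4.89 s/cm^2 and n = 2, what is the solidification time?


Formula: t_s = B * (V/A)^n  (Chvorinov's rule, n=2)
Modulus M = V/A = 700/540 = 1.296296 cm
M^2 = 1.296296^2 = 1.680383 cm^2
t_s = 4.89 * 1.680383 = 8.2171 s


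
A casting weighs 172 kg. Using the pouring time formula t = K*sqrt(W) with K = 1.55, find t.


Formula: t = K * sqrt(W)
sqrt(W) = sqrt(172) = 13.11488
t = 1.55 * 13.11488 = 20.3281 s

Final answer: 20.3281 s


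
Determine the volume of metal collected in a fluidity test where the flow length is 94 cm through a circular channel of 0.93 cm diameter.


Formula: V = pi * (d/2)^2 * L  (cylinder volume)
Radius = 0.93/2 = 0.465 cm
V = pi * 0.465^2 * 94 = 63.8533 cm^3

Final answer: 63.8533 cm^3


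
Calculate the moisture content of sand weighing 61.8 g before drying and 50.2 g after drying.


Formula: MC = (W_wet - W_dry) / W_wet * 100
Water mass = 61.8 - 50.2 = 11.6 g
MC = 11.6 / 61.8 * 100 = 18.7702%

Final answer: 18.7702%


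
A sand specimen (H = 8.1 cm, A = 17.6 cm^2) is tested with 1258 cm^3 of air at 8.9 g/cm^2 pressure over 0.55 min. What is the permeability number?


Formula: Permeability Number P = (V * H) / (p * A * t)
Numerator: V * H = 1258 * 8.1 = 10189.8
Denominator: p * A * t = 8.9 * 17.6 * 0.55 = 86.152
P = 10189.8 / 86.152 = 118.2770


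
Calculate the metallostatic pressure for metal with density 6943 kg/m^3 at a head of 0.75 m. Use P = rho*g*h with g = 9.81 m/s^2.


Formula: P = rho * g * h
rho * g = 6943 * 9.81 = 68110.83 N/m^3
P = 68110.83 * 0.75 = 51083.1225 Pa

51083.1225 Pa


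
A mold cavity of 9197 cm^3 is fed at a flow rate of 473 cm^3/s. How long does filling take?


Formula: t_fill = V_mold / Q_flow
t = 9197 cm^3 / 473 cm^3/s = 19.4440 s

Final answer: 19.4440 s


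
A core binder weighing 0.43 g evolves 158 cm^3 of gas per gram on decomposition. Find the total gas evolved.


Formula: V_gas = W_binder * gas_evolution_rate
V = 0.43 g * 158 cm^3/g = 67.9400 cm^3

Final answer: 67.9400 cm^3
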